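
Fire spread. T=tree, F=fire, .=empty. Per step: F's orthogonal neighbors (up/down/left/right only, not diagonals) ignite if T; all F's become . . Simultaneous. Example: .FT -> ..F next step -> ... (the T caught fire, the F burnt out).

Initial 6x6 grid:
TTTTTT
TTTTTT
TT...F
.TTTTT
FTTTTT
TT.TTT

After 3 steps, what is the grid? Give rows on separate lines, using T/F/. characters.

Step 1: 4 trees catch fire, 2 burn out
  TTTTTT
  TTTTTF
  TT....
  .TTTTF
  .FTTTT
  FT.TTT
Step 2: 7 trees catch fire, 4 burn out
  TTTTTF
  TTTTF.
  TT....
  .FTTF.
  ..FTTF
  .F.TTT
Step 3: 8 trees catch fire, 7 burn out
  TTTTF.
  TTTF..
  TF....
  ..FF..
  ...FF.
  ...TTF

TTTTF.
TTTF..
TF....
..FF..
...FF.
...TTF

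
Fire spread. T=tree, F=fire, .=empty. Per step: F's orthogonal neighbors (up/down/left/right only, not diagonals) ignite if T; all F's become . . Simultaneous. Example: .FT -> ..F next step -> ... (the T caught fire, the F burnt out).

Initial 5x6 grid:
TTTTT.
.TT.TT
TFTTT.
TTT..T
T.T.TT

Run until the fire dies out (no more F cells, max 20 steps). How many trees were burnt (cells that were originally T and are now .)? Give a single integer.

Answer: 18

Derivation:
Step 1: +4 fires, +1 burnt (F count now 4)
Step 2: +5 fires, +4 burnt (F count now 5)
Step 3: +5 fires, +5 burnt (F count now 5)
Step 4: +2 fires, +5 burnt (F count now 2)
Step 5: +2 fires, +2 burnt (F count now 2)
Step 6: +0 fires, +2 burnt (F count now 0)
Fire out after step 6
Initially T: 21, now '.': 27
Total burnt (originally-T cells now '.'): 18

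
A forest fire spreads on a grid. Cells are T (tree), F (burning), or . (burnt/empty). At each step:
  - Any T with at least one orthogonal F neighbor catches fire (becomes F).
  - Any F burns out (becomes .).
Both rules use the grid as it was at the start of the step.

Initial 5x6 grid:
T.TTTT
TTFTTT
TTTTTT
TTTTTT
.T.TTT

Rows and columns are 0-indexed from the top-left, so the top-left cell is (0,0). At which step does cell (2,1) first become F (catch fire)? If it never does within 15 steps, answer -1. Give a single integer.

Step 1: cell (2,1)='T' (+4 fires, +1 burnt)
Step 2: cell (2,1)='F' (+6 fires, +4 burnt)
  -> target ignites at step 2
Step 3: cell (2,1)='.' (+7 fires, +6 burnt)
Step 4: cell (2,1)='.' (+6 fires, +7 burnt)
Step 5: cell (2,1)='.' (+2 fires, +6 burnt)
Step 6: cell (2,1)='.' (+1 fires, +2 burnt)
Step 7: cell (2,1)='.' (+0 fires, +1 burnt)
  fire out at step 7

2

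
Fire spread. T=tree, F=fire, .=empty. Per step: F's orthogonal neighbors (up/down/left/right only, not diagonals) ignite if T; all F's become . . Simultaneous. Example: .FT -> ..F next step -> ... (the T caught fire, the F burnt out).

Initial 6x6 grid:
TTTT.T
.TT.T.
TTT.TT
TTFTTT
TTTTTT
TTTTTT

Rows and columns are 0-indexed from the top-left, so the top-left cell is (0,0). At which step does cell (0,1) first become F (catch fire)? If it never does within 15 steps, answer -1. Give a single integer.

Step 1: cell (0,1)='T' (+4 fires, +1 burnt)
Step 2: cell (0,1)='T' (+7 fires, +4 burnt)
Step 3: cell (0,1)='T' (+9 fires, +7 burnt)
Step 4: cell (0,1)='F' (+7 fires, +9 burnt)
  -> target ignites at step 4
Step 5: cell (0,1)='.' (+2 fires, +7 burnt)
Step 6: cell (0,1)='.' (+0 fires, +2 burnt)
  fire out at step 6

4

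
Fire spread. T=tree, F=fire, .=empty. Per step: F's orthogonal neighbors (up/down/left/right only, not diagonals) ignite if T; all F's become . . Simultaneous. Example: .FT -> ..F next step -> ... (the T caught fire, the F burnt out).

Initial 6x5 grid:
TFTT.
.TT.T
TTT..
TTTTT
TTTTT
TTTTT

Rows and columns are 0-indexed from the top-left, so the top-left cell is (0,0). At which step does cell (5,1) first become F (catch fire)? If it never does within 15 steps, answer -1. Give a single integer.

Step 1: cell (5,1)='T' (+3 fires, +1 burnt)
Step 2: cell (5,1)='T' (+3 fires, +3 burnt)
Step 3: cell (5,1)='T' (+3 fires, +3 burnt)
Step 4: cell (5,1)='T' (+3 fires, +3 burnt)
Step 5: cell (5,1)='F' (+4 fires, +3 burnt)
  -> target ignites at step 5
Step 6: cell (5,1)='.' (+4 fires, +4 burnt)
Step 7: cell (5,1)='.' (+2 fires, +4 burnt)
Step 8: cell (5,1)='.' (+1 fires, +2 burnt)
Step 9: cell (5,1)='.' (+0 fires, +1 burnt)
  fire out at step 9

5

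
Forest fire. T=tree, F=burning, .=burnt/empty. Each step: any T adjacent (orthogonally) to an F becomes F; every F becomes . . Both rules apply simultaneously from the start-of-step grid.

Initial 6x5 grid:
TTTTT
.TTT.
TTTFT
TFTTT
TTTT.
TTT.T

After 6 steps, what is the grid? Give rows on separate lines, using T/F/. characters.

Step 1: 8 trees catch fire, 2 burn out
  TTTTT
  .TTF.
  TFF.F
  F.FFT
  TFTT.
  TTT.T
Step 2: 9 trees catch fire, 8 burn out
  TTTFT
  .FF..
  F....
  ....F
  F.FF.
  TFT.T
Step 3: 5 trees catch fire, 9 burn out
  TFF.F
  .....
  .....
  .....
  .....
  F.F.T
Step 4: 1 trees catch fire, 5 burn out
  F....
  .....
  .....
  .....
  .....
  ....T
Step 5: 0 trees catch fire, 1 burn out
  .....
  .....
  .....
  .....
  .....
  ....T
Step 6: 0 trees catch fire, 0 burn out
  .....
  .....
  .....
  .....
  .....
  ....T

.....
.....
.....
.....
.....
....T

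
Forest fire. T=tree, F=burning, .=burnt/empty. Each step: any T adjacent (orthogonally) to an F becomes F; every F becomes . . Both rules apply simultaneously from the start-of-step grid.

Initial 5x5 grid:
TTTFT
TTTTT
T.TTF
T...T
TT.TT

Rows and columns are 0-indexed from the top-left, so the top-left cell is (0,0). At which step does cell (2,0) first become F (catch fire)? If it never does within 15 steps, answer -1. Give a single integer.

Step 1: cell (2,0)='T' (+6 fires, +2 burnt)
Step 2: cell (2,0)='T' (+4 fires, +6 burnt)
Step 3: cell (2,0)='T' (+3 fires, +4 burnt)
Step 4: cell (2,0)='T' (+1 fires, +3 burnt)
Step 5: cell (2,0)='F' (+1 fires, +1 burnt)
  -> target ignites at step 5
Step 6: cell (2,0)='.' (+1 fires, +1 burnt)
Step 7: cell (2,0)='.' (+1 fires, +1 burnt)
Step 8: cell (2,0)='.' (+1 fires, +1 burnt)
Step 9: cell (2,0)='.' (+0 fires, +1 burnt)
  fire out at step 9

5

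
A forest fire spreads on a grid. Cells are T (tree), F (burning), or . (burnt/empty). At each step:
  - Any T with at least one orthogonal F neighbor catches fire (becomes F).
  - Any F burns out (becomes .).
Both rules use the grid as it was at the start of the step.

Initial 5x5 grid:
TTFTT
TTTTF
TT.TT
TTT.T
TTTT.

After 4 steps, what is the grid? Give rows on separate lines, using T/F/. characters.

Step 1: 6 trees catch fire, 2 burn out
  TF.FF
  TTFF.
  TT.TF
  TTT.T
  TTTT.
Step 2: 4 trees catch fire, 6 burn out
  F....
  TF...
  TT.F.
  TTT.F
  TTTT.
Step 3: 2 trees catch fire, 4 burn out
  .....
  F....
  TF...
  TTT..
  TTTT.
Step 4: 2 trees catch fire, 2 burn out
  .....
  .....
  F....
  TFT..
  TTTT.

.....
.....
F....
TFT..
TTTT.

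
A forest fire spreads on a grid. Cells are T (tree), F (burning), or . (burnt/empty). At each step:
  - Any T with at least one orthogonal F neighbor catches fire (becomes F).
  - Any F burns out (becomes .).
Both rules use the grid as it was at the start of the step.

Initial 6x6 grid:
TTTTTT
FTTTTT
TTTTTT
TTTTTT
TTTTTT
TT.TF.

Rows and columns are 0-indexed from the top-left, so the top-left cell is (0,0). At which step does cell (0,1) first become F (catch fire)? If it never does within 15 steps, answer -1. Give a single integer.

Step 1: cell (0,1)='T' (+5 fires, +2 burnt)
Step 2: cell (0,1)='F' (+7 fires, +5 burnt)
  -> target ignites at step 2
Step 3: cell (0,1)='.' (+9 fires, +7 burnt)
Step 4: cell (0,1)='.' (+7 fires, +9 burnt)
Step 5: cell (0,1)='.' (+3 fires, +7 burnt)
Step 6: cell (0,1)='.' (+1 fires, +3 burnt)
Step 7: cell (0,1)='.' (+0 fires, +1 burnt)
  fire out at step 7

2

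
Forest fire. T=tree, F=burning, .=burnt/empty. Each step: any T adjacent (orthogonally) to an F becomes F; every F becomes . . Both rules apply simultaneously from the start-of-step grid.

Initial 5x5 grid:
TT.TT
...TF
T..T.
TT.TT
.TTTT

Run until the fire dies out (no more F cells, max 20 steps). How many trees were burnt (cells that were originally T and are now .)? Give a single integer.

Step 1: +2 fires, +1 burnt (F count now 2)
Step 2: +2 fires, +2 burnt (F count now 2)
Step 3: +1 fires, +2 burnt (F count now 1)
Step 4: +2 fires, +1 burnt (F count now 2)
Step 5: +2 fires, +2 burnt (F count now 2)
Step 6: +1 fires, +2 burnt (F count now 1)
Step 7: +1 fires, +1 burnt (F count now 1)
Step 8: +1 fires, +1 burnt (F count now 1)
Step 9: +1 fires, +1 burnt (F count now 1)
Step 10: +0 fires, +1 burnt (F count now 0)
Fire out after step 10
Initially T: 15, now '.': 23
Total burnt (originally-T cells now '.'): 13

Answer: 13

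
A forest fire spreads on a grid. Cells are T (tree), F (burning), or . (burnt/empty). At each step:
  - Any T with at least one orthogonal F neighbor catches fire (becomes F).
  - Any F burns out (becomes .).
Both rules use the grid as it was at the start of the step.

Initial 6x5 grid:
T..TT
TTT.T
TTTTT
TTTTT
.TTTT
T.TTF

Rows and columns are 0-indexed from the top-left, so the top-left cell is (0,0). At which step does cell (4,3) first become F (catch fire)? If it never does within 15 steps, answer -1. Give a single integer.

Step 1: cell (4,3)='T' (+2 fires, +1 burnt)
Step 2: cell (4,3)='F' (+3 fires, +2 burnt)
  -> target ignites at step 2
Step 3: cell (4,3)='.' (+3 fires, +3 burnt)
Step 4: cell (4,3)='.' (+4 fires, +3 burnt)
Step 5: cell (4,3)='.' (+3 fires, +4 burnt)
Step 6: cell (4,3)='.' (+4 fires, +3 burnt)
Step 7: cell (4,3)='.' (+2 fires, +4 burnt)
Step 8: cell (4,3)='.' (+1 fires, +2 burnt)
Step 9: cell (4,3)='.' (+1 fires, +1 burnt)
Step 10: cell (4,3)='.' (+0 fires, +1 burnt)
  fire out at step 10

2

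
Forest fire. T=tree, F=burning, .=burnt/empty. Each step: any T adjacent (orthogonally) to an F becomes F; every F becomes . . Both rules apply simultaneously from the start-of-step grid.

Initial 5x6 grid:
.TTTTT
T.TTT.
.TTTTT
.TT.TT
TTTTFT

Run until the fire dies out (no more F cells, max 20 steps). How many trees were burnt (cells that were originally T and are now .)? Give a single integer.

Answer: 22

Derivation:
Step 1: +3 fires, +1 burnt (F count now 3)
Step 2: +3 fires, +3 burnt (F count now 3)
Step 3: +5 fires, +3 burnt (F count now 5)
Step 4: +5 fires, +5 burnt (F count now 5)
Step 5: +4 fires, +5 burnt (F count now 4)
Step 6: +1 fires, +4 burnt (F count now 1)
Step 7: +1 fires, +1 burnt (F count now 1)
Step 8: +0 fires, +1 burnt (F count now 0)
Fire out after step 8
Initially T: 23, now '.': 29
Total burnt (originally-T cells now '.'): 22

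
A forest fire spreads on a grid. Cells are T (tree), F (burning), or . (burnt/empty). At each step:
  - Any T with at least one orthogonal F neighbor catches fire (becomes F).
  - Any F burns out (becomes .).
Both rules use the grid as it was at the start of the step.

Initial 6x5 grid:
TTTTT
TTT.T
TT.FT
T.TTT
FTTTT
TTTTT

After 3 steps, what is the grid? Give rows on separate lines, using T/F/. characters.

Step 1: 5 trees catch fire, 2 burn out
  TTTTT
  TTT.T
  TT..F
  F.TFT
  .FTTT
  FTTTT
Step 2: 7 trees catch fire, 5 burn out
  TTTTT
  TTT.F
  FT...
  ..F.F
  ..FFT
  .FTTT
Step 3: 6 trees catch fire, 7 burn out
  TTTTF
  FTT..
  .F...
  .....
  ....F
  ..FFT

TTTTF
FTT..
.F...
.....
....F
..FFT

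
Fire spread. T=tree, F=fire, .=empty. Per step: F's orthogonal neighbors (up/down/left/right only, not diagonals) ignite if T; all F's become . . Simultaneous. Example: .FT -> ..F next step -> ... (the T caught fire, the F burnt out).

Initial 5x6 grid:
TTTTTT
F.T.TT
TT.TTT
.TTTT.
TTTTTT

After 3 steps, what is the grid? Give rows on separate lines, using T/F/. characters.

Step 1: 2 trees catch fire, 1 burn out
  FTTTTT
  ..T.TT
  FT.TTT
  .TTTT.
  TTTTTT
Step 2: 2 trees catch fire, 2 burn out
  .FTTTT
  ..T.TT
  .F.TTT
  .TTTT.
  TTTTTT
Step 3: 2 trees catch fire, 2 burn out
  ..FTTT
  ..T.TT
  ...TTT
  .FTTT.
  TTTTTT

..FTTT
..T.TT
...TTT
.FTTT.
TTTTTT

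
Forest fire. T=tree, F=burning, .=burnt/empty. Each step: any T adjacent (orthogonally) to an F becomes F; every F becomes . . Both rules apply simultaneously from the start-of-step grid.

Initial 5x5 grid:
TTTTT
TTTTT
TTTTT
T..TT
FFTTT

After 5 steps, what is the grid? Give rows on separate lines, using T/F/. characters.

Step 1: 2 trees catch fire, 2 burn out
  TTTTT
  TTTTT
  TTTTT
  F..TT
  ..FTT
Step 2: 2 trees catch fire, 2 burn out
  TTTTT
  TTTTT
  FTTTT
  ...TT
  ...FT
Step 3: 4 trees catch fire, 2 burn out
  TTTTT
  FTTTT
  .FTTT
  ...FT
  ....F
Step 4: 5 trees catch fire, 4 burn out
  FTTTT
  .FTTT
  ..FFT
  ....F
  .....
Step 5: 4 trees catch fire, 5 burn out
  .FTTT
  ..FFT
  ....F
  .....
  .....

.FTTT
..FFT
....F
.....
.....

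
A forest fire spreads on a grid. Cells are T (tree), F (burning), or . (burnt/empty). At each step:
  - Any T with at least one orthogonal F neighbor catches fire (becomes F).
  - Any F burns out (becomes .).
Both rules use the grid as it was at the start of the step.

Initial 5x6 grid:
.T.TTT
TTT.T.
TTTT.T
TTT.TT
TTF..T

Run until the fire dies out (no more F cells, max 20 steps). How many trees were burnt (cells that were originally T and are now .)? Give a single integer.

Step 1: +2 fires, +1 burnt (F count now 2)
Step 2: +3 fires, +2 burnt (F count now 3)
Step 3: +4 fires, +3 burnt (F count now 4)
Step 4: +2 fires, +4 burnt (F count now 2)
Step 5: +2 fires, +2 burnt (F count now 2)
Step 6: +0 fires, +2 burnt (F count now 0)
Fire out after step 6
Initially T: 21, now '.': 22
Total burnt (originally-T cells now '.'): 13

Answer: 13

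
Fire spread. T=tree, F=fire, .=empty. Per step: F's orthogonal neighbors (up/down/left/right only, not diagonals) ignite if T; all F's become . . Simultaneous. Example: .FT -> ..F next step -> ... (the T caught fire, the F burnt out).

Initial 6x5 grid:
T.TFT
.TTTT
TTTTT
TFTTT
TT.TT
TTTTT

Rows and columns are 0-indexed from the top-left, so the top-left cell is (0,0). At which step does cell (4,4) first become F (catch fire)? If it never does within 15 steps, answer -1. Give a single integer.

Step 1: cell (4,4)='T' (+7 fires, +2 burnt)
Step 2: cell (4,4)='T' (+9 fires, +7 burnt)
Step 3: cell (4,4)='T' (+5 fires, +9 burnt)
Step 4: cell (4,4)='F' (+2 fires, +5 burnt)
  -> target ignites at step 4
Step 5: cell (4,4)='.' (+1 fires, +2 burnt)
Step 6: cell (4,4)='.' (+0 fires, +1 burnt)
  fire out at step 6

4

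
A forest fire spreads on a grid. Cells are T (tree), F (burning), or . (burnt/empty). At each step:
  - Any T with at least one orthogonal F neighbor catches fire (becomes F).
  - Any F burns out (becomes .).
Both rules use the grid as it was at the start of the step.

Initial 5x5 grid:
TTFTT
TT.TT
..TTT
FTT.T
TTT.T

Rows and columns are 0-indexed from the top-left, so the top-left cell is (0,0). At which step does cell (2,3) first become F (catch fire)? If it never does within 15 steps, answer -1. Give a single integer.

Step 1: cell (2,3)='T' (+4 fires, +2 burnt)
Step 2: cell (2,3)='T' (+6 fires, +4 burnt)
Step 3: cell (2,3)='F' (+5 fires, +6 burnt)
  -> target ignites at step 3
Step 4: cell (2,3)='.' (+1 fires, +5 burnt)
Step 5: cell (2,3)='.' (+1 fires, +1 burnt)
Step 6: cell (2,3)='.' (+1 fires, +1 burnt)
Step 7: cell (2,3)='.' (+0 fires, +1 burnt)
  fire out at step 7

3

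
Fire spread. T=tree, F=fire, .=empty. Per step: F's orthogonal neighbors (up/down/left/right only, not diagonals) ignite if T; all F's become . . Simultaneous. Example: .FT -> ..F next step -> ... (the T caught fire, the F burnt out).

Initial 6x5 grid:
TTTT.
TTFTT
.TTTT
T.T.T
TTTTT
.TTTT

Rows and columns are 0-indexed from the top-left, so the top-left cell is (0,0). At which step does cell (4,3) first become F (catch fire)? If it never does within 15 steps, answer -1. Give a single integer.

Step 1: cell (4,3)='T' (+4 fires, +1 burnt)
Step 2: cell (4,3)='T' (+7 fires, +4 burnt)
Step 3: cell (4,3)='T' (+3 fires, +7 burnt)
Step 4: cell (4,3)='F' (+4 fires, +3 burnt)
  -> target ignites at step 4
Step 5: cell (4,3)='.' (+4 fires, +4 burnt)
Step 6: cell (4,3)='.' (+2 fires, +4 burnt)
Step 7: cell (4,3)='.' (+0 fires, +2 burnt)
  fire out at step 7

4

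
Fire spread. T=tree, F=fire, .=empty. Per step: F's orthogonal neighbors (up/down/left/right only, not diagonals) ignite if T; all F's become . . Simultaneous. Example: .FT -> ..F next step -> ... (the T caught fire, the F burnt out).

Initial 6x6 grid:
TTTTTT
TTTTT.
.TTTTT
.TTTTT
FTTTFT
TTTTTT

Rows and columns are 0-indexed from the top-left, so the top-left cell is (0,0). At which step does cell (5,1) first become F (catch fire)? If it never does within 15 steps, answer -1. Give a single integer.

Step 1: cell (5,1)='T' (+6 fires, +2 burnt)
Step 2: cell (5,1)='F' (+8 fires, +6 burnt)
  -> target ignites at step 2
Step 3: cell (5,1)='.' (+6 fires, +8 burnt)
Step 4: cell (5,1)='.' (+4 fires, +6 burnt)
Step 5: cell (5,1)='.' (+5 fires, +4 burnt)
Step 6: cell (5,1)='.' (+2 fires, +5 burnt)
Step 7: cell (5,1)='.' (+0 fires, +2 burnt)
  fire out at step 7

2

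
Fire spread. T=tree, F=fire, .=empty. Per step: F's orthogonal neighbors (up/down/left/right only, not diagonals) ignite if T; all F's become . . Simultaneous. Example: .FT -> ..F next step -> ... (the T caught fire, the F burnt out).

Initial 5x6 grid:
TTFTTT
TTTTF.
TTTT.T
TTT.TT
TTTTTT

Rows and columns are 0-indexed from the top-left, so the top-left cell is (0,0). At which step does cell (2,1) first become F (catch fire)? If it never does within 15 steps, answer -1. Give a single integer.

Step 1: cell (2,1)='T' (+5 fires, +2 burnt)
Step 2: cell (2,1)='T' (+5 fires, +5 burnt)
Step 3: cell (2,1)='F' (+3 fires, +5 burnt)
  -> target ignites at step 3
Step 4: cell (2,1)='.' (+3 fires, +3 burnt)
Step 5: cell (2,1)='.' (+3 fires, +3 burnt)
Step 6: cell (2,1)='.' (+2 fires, +3 burnt)
Step 7: cell (2,1)='.' (+2 fires, +2 burnt)
Step 8: cell (2,1)='.' (+1 fires, +2 burnt)
Step 9: cell (2,1)='.' (+1 fires, +1 burnt)
Step 10: cell (2,1)='.' (+0 fires, +1 burnt)
  fire out at step 10

3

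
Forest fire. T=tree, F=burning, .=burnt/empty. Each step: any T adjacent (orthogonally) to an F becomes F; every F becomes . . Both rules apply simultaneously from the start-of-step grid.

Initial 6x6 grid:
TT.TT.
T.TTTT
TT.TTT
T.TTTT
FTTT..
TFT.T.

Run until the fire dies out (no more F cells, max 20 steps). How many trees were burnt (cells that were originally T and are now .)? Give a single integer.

Step 1: +4 fires, +2 burnt (F count now 4)
Step 2: +2 fires, +4 burnt (F count now 2)
Step 3: +4 fires, +2 burnt (F count now 4)
Step 4: +2 fires, +4 burnt (F count now 2)
Step 5: +3 fires, +2 burnt (F count now 3)
Step 6: +3 fires, +3 burnt (F count now 3)
Step 7: +4 fires, +3 burnt (F count now 4)
Step 8: +2 fires, +4 burnt (F count now 2)
Step 9: +0 fires, +2 burnt (F count now 0)
Fire out after step 9
Initially T: 25, now '.': 35
Total burnt (originally-T cells now '.'): 24

Answer: 24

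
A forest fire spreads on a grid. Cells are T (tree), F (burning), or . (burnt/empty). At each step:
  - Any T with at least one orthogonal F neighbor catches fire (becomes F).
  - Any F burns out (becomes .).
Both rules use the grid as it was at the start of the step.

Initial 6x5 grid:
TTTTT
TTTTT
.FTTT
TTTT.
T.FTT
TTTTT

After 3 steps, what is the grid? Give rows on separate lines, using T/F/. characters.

Step 1: 6 trees catch fire, 2 burn out
  TTTTT
  TFTTT
  ..FTT
  TFFT.
  T..FT
  TTFTT
Step 2: 9 trees catch fire, 6 burn out
  TFTTT
  F.FTT
  ...FT
  F..F.
  T...F
  TF.FT
Step 3: 7 trees catch fire, 9 burn out
  F.FTT
  ...FT
  ....F
  .....
  F....
  F...F

F.FTT
...FT
....F
.....
F....
F...F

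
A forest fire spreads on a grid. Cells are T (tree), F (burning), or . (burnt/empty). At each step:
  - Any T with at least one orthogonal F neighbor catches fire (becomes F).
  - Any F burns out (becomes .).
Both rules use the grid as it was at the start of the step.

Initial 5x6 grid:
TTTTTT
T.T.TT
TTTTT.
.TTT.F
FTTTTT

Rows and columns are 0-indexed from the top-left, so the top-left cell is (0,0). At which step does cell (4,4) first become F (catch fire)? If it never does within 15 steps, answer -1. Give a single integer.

Step 1: cell (4,4)='T' (+2 fires, +2 burnt)
Step 2: cell (4,4)='F' (+3 fires, +2 burnt)
  -> target ignites at step 2
Step 3: cell (4,4)='.' (+3 fires, +3 burnt)
Step 4: cell (4,4)='.' (+3 fires, +3 burnt)
Step 5: cell (4,4)='.' (+3 fires, +3 burnt)
Step 6: cell (4,4)='.' (+3 fires, +3 burnt)
Step 7: cell (4,4)='.' (+3 fires, +3 burnt)
Step 8: cell (4,4)='.' (+2 fires, +3 burnt)
Step 9: cell (4,4)='.' (+1 fires, +2 burnt)
Step 10: cell (4,4)='.' (+0 fires, +1 burnt)
  fire out at step 10

2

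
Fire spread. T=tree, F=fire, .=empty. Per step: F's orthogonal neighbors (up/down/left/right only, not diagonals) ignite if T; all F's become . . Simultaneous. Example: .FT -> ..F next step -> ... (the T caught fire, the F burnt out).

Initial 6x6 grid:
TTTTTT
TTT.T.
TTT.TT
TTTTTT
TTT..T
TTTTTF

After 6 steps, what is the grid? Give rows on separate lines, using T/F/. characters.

Step 1: 2 trees catch fire, 1 burn out
  TTTTTT
  TTT.T.
  TTT.TT
  TTTTTT
  TTT..F
  TTTTF.
Step 2: 2 trees catch fire, 2 burn out
  TTTTTT
  TTT.T.
  TTT.TT
  TTTTTF
  TTT...
  TTTF..
Step 3: 3 trees catch fire, 2 burn out
  TTTTTT
  TTT.T.
  TTT.TF
  TTTTF.
  TTT...
  TTF...
Step 4: 4 trees catch fire, 3 burn out
  TTTTTT
  TTT.T.
  TTT.F.
  TTTF..
  TTF...
  TF....
Step 5: 4 trees catch fire, 4 burn out
  TTTTTT
  TTT.F.
  TTT...
  TTF...
  TF....
  F.....
Step 6: 4 trees catch fire, 4 burn out
  TTTTFT
  TTT...
  TTF...
  TF....
  F.....
  ......

TTTTFT
TTT...
TTF...
TF....
F.....
......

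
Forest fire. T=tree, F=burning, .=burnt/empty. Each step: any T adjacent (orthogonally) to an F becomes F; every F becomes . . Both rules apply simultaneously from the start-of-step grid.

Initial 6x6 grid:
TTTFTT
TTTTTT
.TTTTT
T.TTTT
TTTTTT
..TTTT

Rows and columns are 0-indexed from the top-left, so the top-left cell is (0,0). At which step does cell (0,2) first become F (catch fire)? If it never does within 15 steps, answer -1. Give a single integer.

Step 1: cell (0,2)='F' (+3 fires, +1 burnt)
  -> target ignites at step 1
Step 2: cell (0,2)='.' (+5 fires, +3 burnt)
Step 3: cell (0,2)='.' (+6 fires, +5 burnt)
Step 4: cell (0,2)='.' (+6 fires, +6 burnt)
Step 5: cell (0,2)='.' (+4 fires, +6 burnt)
Step 6: cell (0,2)='.' (+4 fires, +4 burnt)
Step 7: cell (0,2)='.' (+2 fires, +4 burnt)
Step 8: cell (0,2)='.' (+1 fires, +2 burnt)
Step 9: cell (0,2)='.' (+0 fires, +1 burnt)
  fire out at step 9

1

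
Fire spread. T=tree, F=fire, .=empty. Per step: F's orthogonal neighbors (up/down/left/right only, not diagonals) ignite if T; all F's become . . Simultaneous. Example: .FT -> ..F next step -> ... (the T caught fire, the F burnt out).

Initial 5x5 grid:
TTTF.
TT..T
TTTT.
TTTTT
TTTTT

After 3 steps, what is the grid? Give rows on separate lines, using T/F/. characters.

Step 1: 1 trees catch fire, 1 burn out
  TTF..
  TT..T
  TTTT.
  TTTTT
  TTTTT
Step 2: 1 trees catch fire, 1 burn out
  TF...
  TT..T
  TTTT.
  TTTTT
  TTTTT
Step 3: 2 trees catch fire, 1 burn out
  F....
  TF..T
  TTTT.
  TTTTT
  TTTTT

F....
TF..T
TTTT.
TTTTT
TTTTT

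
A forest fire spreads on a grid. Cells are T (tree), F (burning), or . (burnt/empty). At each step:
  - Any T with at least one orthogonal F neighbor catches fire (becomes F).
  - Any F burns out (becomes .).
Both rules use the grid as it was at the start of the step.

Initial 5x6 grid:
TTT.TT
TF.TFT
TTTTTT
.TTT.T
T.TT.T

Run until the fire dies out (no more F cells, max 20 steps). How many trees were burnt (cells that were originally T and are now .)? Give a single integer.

Answer: 21

Derivation:
Step 1: +7 fires, +2 burnt (F count now 7)
Step 2: +8 fires, +7 burnt (F count now 8)
Step 3: +3 fires, +8 burnt (F count now 3)
Step 4: +3 fires, +3 burnt (F count now 3)
Step 5: +0 fires, +3 burnt (F count now 0)
Fire out after step 5
Initially T: 22, now '.': 29
Total burnt (originally-T cells now '.'): 21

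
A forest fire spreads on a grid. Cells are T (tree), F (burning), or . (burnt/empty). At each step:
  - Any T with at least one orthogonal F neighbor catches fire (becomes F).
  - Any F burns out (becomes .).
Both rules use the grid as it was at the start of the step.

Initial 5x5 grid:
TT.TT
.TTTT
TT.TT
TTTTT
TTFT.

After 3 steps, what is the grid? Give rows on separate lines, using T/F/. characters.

Step 1: 3 trees catch fire, 1 burn out
  TT.TT
  .TTTT
  TT.TT
  TTFTT
  TF.F.
Step 2: 3 trees catch fire, 3 burn out
  TT.TT
  .TTTT
  TT.TT
  TF.FT
  F....
Step 3: 4 trees catch fire, 3 burn out
  TT.TT
  .TTTT
  TF.FT
  F...F
  .....

TT.TT
.TTTT
TF.FT
F...F
.....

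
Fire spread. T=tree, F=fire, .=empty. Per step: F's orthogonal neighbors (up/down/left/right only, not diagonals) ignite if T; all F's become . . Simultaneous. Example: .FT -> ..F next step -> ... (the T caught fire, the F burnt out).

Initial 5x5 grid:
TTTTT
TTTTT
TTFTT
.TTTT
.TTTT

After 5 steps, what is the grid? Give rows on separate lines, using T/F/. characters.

Step 1: 4 trees catch fire, 1 burn out
  TTTTT
  TTFTT
  TF.FT
  .TFTT
  .TTTT
Step 2: 8 trees catch fire, 4 burn out
  TTFTT
  TF.FT
  F...F
  .F.FT
  .TFTT
Step 3: 7 trees catch fire, 8 burn out
  TF.FT
  F...F
  .....
  ....F
  .F.FT
Step 4: 3 trees catch fire, 7 burn out
  F...F
  .....
  .....
  .....
  ....F
Step 5: 0 trees catch fire, 3 burn out
  .....
  .....
  .....
  .....
  .....

.....
.....
.....
.....
.....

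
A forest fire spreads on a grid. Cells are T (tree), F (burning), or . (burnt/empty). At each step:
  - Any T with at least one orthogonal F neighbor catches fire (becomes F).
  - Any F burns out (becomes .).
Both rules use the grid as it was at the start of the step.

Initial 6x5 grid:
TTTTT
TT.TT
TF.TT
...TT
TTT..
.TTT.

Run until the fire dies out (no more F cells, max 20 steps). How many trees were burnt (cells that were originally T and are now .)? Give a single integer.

Step 1: +2 fires, +1 burnt (F count now 2)
Step 2: +2 fires, +2 burnt (F count now 2)
Step 3: +2 fires, +2 burnt (F count now 2)
Step 4: +1 fires, +2 burnt (F count now 1)
Step 5: +2 fires, +1 burnt (F count now 2)
Step 6: +2 fires, +2 burnt (F count now 2)
Step 7: +2 fires, +2 burnt (F count now 2)
Step 8: +1 fires, +2 burnt (F count now 1)
Step 9: +0 fires, +1 burnt (F count now 0)
Fire out after step 9
Initially T: 20, now '.': 24
Total burnt (originally-T cells now '.'): 14

Answer: 14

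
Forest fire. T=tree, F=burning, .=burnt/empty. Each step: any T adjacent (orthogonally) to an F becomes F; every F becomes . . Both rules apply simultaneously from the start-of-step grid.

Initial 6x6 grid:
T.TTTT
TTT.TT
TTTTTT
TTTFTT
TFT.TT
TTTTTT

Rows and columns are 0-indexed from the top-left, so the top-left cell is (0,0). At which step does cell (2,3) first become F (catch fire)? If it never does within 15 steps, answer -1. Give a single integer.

Step 1: cell (2,3)='F' (+7 fires, +2 burnt)
  -> target ignites at step 1
Step 2: cell (2,3)='.' (+8 fires, +7 burnt)
Step 3: cell (2,3)='.' (+8 fires, +8 burnt)
Step 4: cell (2,3)='.' (+5 fires, +8 burnt)
Step 5: cell (2,3)='.' (+3 fires, +5 burnt)
Step 6: cell (2,3)='.' (+0 fires, +3 burnt)
  fire out at step 6

1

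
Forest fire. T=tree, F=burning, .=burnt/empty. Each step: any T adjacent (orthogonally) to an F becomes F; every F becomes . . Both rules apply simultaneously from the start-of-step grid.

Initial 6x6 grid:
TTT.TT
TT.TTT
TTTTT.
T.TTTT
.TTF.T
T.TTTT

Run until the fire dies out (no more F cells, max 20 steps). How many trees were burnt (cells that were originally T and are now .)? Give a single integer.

Step 1: +3 fires, +1 burnt (F count now 3)
Step 2: +6 fires, +3 burnt (F count now 6)
Step 3: +5 fires, +6 burnt (F count now 5)
Step 4: +3 fires, +5 burnt (F count now 3)
Step 5: +4 fires, +3 burnt (F count now 4)
Step 6: +4 fires, +4 burnt (F count now 4)
Step 7: +2 fires, +4 burnt (F count now 2)
Step 8: +0 fires, +2 burnt (F count now 0)
Fire out after step 8
Initially T: 28, now '.': 35
Total burnt (originally-T cells now '.'): 27

Answer: 27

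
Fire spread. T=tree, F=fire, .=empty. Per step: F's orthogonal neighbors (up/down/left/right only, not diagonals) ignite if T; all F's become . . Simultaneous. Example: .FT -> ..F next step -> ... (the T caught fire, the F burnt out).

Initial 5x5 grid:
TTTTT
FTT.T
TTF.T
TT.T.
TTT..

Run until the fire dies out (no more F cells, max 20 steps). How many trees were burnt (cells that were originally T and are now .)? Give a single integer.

Step 1: +5 fires, +2 burnt (F count now 5)
Step 2: +4 fires, +5 burnt (F count now 4)
Step 3: +3 fires, +4 burnt (F count now 3)
Step 4: +2 fires, +3 burnt (F count now 2)
Step 5: +1 fires, +2 burnt (F count now 1)
Step 6: +1 fires, +1 burnt (F count now 1)
Step 7: +0 fires, +1 burnt (F count now 0)
Fire out after step 7
Initially T: 17, now '.': 24
Total burnt (originally-T cells now '.'): 16

Answer: 16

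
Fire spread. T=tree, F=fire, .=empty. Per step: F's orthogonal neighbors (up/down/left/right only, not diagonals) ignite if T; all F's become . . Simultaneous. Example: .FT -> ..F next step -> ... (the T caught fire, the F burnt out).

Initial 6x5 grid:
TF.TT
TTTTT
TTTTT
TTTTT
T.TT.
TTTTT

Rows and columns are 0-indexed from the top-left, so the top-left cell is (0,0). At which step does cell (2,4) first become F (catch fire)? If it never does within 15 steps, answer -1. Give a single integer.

Step 1: cell (2,4)='T' (+2 fires, +1 burnt)
Step 2: cell (2,4)='T' (+3 fires, +2 burnt)
Step 3: cell (2,4)='T' (+4 fires, +3 burnt)
Step 4: cell (2,4)='T' (+5 fires, +4 burnt)
Step 5: cell (2,4)='F' (+5 fires, +5 burnt)
  -> target ignites at step 5
Step 6: cell (2,4)='.' (+4 fires, +5 burnt)
Step 7: cell (2,4)='.' (+2 fires, +4 burnt)
Step 8: cell (2,4)='.' (+1 fires, +2 burnt)
Step 9: cell (2,4)='.' (+0 fires, +1 burnt)
  fire out at step 9

5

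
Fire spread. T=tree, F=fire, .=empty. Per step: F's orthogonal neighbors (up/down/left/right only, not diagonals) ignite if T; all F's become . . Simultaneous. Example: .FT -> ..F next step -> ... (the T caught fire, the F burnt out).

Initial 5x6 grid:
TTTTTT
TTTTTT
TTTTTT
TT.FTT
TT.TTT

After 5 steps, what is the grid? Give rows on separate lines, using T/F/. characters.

Step 1: 3 trees catch fire, 1 burn out
  TTTTTT
  TTTTTT
  TTTFTT
  TT..FT
  TT.FTT
Step 2: 5 trees catch fire, 3 burn out
  TTTTTT
  TTTFTT
  TTF.FT
  TT...F
  TT..FT
Step 3: 6 trees catch fire, 5 burn out
  TTTFTT
  TTF.FT
  TF...F
  TT....
  TT...F
Step 4: 6 trees catch fire, 6 burn out
  TTF.FT
  TF...F
  F.....
  TF....
  TT....
Step 5: 5 trees catch fire, 6 burn out
  TF...F
  F.....
  ......
  F.....
  TF....

TF...F
F.....
......
F.....
TF....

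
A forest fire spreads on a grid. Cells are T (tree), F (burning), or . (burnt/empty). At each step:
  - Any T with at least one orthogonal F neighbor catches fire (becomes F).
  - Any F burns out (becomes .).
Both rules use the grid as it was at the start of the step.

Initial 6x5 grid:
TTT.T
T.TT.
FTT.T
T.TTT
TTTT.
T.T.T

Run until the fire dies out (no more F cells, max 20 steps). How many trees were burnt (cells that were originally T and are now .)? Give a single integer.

Answer: 19

Derivation:
Step 1: +3 fires, +1 burnt (F count now 3)
Step 2: +3 fires, +3 burnt (F count now 3)
Step 3: +5 fires, +3 burnt (F count now 5)
Step 4: +4 fires, +5 burnt (F count now 4)
Step 5: +3 fires, +4 burnt (F count now 3)
Step 6: +1 fires, +3 burnt (F count now 1)
Step 7: +0 fires, +1 burnt (F count now 0)
Fire out after step 7
Initially T: 21, now '.': 28
Total burnt (originally-T cells now '.'): 19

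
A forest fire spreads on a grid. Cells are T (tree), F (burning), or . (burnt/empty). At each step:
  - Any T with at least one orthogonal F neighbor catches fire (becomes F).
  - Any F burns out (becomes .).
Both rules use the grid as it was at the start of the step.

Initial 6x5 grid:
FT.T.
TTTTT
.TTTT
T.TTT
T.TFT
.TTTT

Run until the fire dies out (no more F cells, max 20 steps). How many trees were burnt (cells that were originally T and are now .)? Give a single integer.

Answer: 20

Derivation:
Step 1: +6 fires, +2 burnt (F count now 6)
Step 2: +6 fires, +6 burnt (F count now 6)
Step 3: +6 fires, +6 burnt (F count now 6)
Step 4: +2 fires, +6 burnt (F count now 2)
Step 5: +0 fires, +2 burnt (F count now 0)
Fire out after step 5
Initially T: 22, now '.': 28
Total burnt (originally-T cells now '.'): 20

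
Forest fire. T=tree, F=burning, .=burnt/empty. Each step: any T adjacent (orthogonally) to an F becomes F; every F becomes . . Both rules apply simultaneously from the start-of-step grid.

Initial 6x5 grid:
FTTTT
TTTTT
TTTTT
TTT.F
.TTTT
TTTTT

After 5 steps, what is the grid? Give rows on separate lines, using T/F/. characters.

Step 1: 4 trees catch fire, 2 burn out
  .FTTT
  FTTTT
  TTTTF
  TTT..
  .TTTF
  TTTTT
Step 2: 7 trees catch fire, 4 burn out
  ..FTT
  .FTTF
  FTTF.
  TTT..
  .TTF.
  TTTTF
Step 3: 9 trees catch fire, 7 burn out
  ...FF
  ..FF.
  .FF..
  FTT..
  .TF..
  TTTF.
Step 4: 4 trees catch fire, 9 burn out
  .....
  .....
  .....
  .FF..
  .F...
  TTF..
Step 5: 1 trees catch fire, 4 burn out
  .....
  .....
  .....
  .....
  .....
  TF...

.....
.....
.....
.....
.....
TF...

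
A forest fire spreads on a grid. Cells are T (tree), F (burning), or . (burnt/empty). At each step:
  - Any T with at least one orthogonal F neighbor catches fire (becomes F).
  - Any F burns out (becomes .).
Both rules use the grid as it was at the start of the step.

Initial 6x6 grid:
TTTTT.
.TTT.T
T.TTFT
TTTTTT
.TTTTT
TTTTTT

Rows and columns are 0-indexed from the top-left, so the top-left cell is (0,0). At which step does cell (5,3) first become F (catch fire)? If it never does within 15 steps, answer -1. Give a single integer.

Step 1: cell (5,3)='T' (+3 fires, +1 burnt)
Step 2: cell (5,3)='T' (+6 fires, +3 burnt)
Step 3: cell (5,3)='T' (+6 fires, +6 burnt)
Step 4: cell (5,3)='F' (+7 fires, +6 burnt)
  -> target ignites at step 4
Step 5: cell (5,3)='.' (+4 fires, +7 burnt)
Step 6: cell (5,3)='.' (+3 fires, +4 burnt)
Step 7: cell (5,3)='.' (+1 fires, +3 burnt)
Step 8: cell (5,3)='.' (+0 fires, +1 burnt)
  fire out at step 8

4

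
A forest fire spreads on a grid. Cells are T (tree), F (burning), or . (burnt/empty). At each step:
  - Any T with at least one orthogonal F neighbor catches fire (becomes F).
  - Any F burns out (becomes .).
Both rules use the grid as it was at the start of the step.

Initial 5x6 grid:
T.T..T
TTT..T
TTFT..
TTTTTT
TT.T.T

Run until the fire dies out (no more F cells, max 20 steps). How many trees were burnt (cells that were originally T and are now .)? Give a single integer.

Step 1: +4 fires, +1 burnt (F count now 4)
Step 2: +5 fires, +4 burnt (F count now 5)
Step 3: +5 fires, +5 burnt (F count now 5)
Step 4: +3 fires, +5 burnt (F count now 3)
Step 5: +1 fires, +3 burnt (F count now 1)
Step 6: +0 fires, +1 burnt (F count now 0)
Fire out after step 6
Initially T: 20, now '.': 28
Total burnt (originally-T cells now '.'): 18

Answer: 18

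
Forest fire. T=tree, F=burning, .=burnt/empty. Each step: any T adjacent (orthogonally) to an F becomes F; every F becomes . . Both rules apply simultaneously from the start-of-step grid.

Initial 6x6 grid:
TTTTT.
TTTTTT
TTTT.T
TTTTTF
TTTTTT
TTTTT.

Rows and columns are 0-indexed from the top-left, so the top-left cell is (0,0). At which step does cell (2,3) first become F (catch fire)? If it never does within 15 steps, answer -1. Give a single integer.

Step 1: cell (2,3)='T' (+3 fires, +1 burnt)
Step 2: cell (2,3)='T' (+3 fires, +3 burnt)
Step 3: cell (2,3)='F' (+5 fires, +3 burnt)
  -> target ignites at step 3
Step 4: cell (2,3)='.' (+6 fires, +5 burnt)
Step 5: cell (2,3)='.' (+6 fires, +6 burnt)
Step 6: cell (2,3)='.' (+5 fires, +6 burnt)
Step 7: cell (2,3)='.' (+3 fires, +5 burnt)
Step 8: cell (2,3)='.' (+1 fires, +3 burnt)
Step 9: cell (2,3)='.' (+0 fires, +1 burnt)
  fire out at step 9

3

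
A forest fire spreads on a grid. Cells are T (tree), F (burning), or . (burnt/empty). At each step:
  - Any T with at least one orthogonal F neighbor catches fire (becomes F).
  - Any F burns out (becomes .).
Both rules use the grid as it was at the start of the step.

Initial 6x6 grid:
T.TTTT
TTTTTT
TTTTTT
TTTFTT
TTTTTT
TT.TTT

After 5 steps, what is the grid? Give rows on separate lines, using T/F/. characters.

Step 1: 4 trees catch fire, 1 burn out
  T.TTTT
  TTTTTT
  TTTFTT
  TTF.FT
  TTTFTT
  TT.TTT
Step 2: 8 trees catch fire, 4 burn out
  T.TTTT
  TTTFTT
  TTF.FT
  TF...F
  TTF.FT
  TT.FTT
Step 3: 9 trees catch fire, 8 burn out
  T.TFTT
  TTF.FT
  TF...F
  F.....
  TF...F
  TT..FT
Step 4: 8 trees catch fire, 9 burn out
  T.F.FT
  TF...F
  F.....
  ......
  F.....
  TF...F
Step 5: 3 trees catch fire, 8 burn out
  T....F
  F.....
  ......
  ......
  ......
  F.....

T....F
F.....
......
......
......
F.....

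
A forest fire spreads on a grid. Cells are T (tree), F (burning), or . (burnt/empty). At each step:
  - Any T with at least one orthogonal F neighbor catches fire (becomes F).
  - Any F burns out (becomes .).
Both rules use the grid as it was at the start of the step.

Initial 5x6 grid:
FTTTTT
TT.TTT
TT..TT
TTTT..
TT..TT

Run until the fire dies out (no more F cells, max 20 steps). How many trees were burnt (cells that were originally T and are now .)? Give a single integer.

Answer: 20

Derivation:
Step 1: +2 fires, +1 burnt (F count now 2)
Step 2: +3 fires, +2 burnt (F count now 3)
Step 3: +3 fires, +3 burnt (F count now 3)
Step 4: +4 fires, +3 burnt (F count now 4)
Step 5: +4 fires, +4 burnt (F count now 4)
Step 6: +3 fires, +4 burnt (F count now 3)
Step 7: +1 fires, +3 burnt (F count now 1)
Step 8: +0 fires, +1 burnt (F count now 0)
Fire out after step 8
Initially T: 22, now '.': 28
Total burnt (originally-T cells now '.'): 20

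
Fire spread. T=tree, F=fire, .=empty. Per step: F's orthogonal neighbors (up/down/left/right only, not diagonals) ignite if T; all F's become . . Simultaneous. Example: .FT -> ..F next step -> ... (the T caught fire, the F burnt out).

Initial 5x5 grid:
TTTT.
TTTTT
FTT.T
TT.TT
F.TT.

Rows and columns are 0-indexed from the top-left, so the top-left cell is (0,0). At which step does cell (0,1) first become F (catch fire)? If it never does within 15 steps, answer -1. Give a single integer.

Step 1: cell (0,1)='T' (+3 fires, +2 burnt)
Step 2: cell (0,1)='T' (+4 fires, +3 burnt)
Step 3: cell (0,1)='F' (+2 fires, +4 burnt)
  -> target ignites at step 3
Step 4: cell (0,1)='.' (+2 fires, +2 burnt)
Step 5: cell (0,1)='.' (+2 fires, +2 burnt)
Step 6: cell (0,1)='.' (+1 fires, +2 burnt)
Step 7: cell (0,1)='.' (+1 fires, +1 burnt)
Step 8: cell (0,1)='.' (+1 fires, +1 burnt)
Step 9: cell (0,1)='.' (+1 fires, +1 burnt)
Step 10: cell (0,1)='.' (+1 fires, +1 burnt)
Step 11: cell (0,1)='.' (+0 fires, +1 burnt)
  fire out at step 11

3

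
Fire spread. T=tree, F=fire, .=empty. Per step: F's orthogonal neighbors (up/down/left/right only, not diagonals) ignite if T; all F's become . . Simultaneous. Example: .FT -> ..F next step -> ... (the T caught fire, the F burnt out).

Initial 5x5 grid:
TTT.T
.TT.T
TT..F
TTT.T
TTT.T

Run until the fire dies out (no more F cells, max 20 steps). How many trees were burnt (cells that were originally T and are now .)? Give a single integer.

Answer: 4

Derivation:
Step 1: +2 fires, +1 burnt (F count now 2)
Step 2: +2 fires, +2 burnt (F count now 2)
Step 3: +0 fires, +2 burnt (F count now 0)
Fire out after step 3
Initially T: 17, now '.': 12
Total burnt (originally-T cells now '.'): 4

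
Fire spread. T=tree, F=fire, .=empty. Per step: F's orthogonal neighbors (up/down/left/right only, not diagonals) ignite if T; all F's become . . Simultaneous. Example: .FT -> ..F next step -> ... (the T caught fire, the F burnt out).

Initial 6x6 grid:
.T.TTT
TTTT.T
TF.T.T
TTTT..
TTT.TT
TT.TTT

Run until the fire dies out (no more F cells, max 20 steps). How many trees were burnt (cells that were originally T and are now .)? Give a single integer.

Step 1: +3 fires, +1 burnt (F count now 3)
Step 2: +6 fires, +3 burnt (F count now 6)
Step 3: +5 fires, +6 burnt (F count now 5)
Step 4: +3 fires, +5 burnt (F count now 3)
Step 5: +1 fires, +3 burnt (F count now 1)
Step 6: +1 fires, +1 burnt (F count now 1)
Step 7: +1 fires, +1 burnt (F count now 1)
Step 8: +1 fires, +1 burnt (F count now 1)
Step 9: +0 fires, +1 burnt (F count now 0)
Fire out after step 9
Initially T: 26, now '.': 31
Total burnt (originally-T cells now '.'): 21

Answer: 21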